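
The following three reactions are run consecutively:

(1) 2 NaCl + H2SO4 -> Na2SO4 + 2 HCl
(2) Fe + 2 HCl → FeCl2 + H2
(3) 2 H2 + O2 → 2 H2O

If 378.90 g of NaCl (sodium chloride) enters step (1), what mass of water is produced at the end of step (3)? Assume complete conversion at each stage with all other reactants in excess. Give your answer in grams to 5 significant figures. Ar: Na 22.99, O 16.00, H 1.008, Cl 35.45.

58.404 g

M(NaCl) = 22.99 + 35.45 = 58.44 g/mol.
M(H2O) = 2(1.008) + 16.00 = 18.016 g/mol.
n(NaCl) = 378.90 / 58.44 = 6.48357 mol.
Reaction (1): NaCl→HCl ratio 2:2 ⇒ n(HCl) = 6.48357 mol.
Reaction (2): HCl→H2 ratio 2:1 ⇒ n(H2) = 3.24179 mol.
Reaction (3): H2→H2O ratio 2:2 ⇒ n(H2O) = 3.24179 mol.
Mass of H2O = 3.24179 × 18.016 = 58.4040 g.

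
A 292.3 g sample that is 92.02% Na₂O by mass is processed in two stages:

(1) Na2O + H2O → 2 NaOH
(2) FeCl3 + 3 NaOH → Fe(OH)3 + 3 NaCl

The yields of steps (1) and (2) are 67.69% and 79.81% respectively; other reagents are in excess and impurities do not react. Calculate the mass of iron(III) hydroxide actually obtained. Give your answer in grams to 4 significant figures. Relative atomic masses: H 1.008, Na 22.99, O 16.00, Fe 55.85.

167.0 g

Pure Na2O = 292.3 × 0.9202 = 268.97 g.
M(Na2O) = 2(22.99) + 16.00 = 61.98 g/mol.
M(Fe(OH)3) = 55.85 + 3(16.00) + 3(1.008) = 106.874 g/mol.
n(Na2O) = 268.97 / 61.98 = 4.3397 mol.
Step 1 (Na2O:NaOH = 1:2): theoretical n(NaOH) = 8.6794 mol; at 67.69% yield, n(NaOH) = 5.8751 mol.
Step 2 (NaOH:Fe(OH)3 = 3:1): theoretical n(Fe(OH)3) = 1.9584 mol, so theoretical mass = 1.9584 × 106.874 = 209.30 g.
At 79.81% yield, actual mass of Fe(OH)3 = 209.30 × 0.7981 = 167.04 g.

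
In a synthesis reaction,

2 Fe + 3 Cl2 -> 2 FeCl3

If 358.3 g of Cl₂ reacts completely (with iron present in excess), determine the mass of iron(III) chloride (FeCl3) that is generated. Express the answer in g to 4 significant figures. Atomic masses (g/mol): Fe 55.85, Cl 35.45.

M(Cl2) = 2(35.45) = 70.90 g/mol.
M(FeCl3) = 55.85 + 3(35.45) = 162.20 g/mol.
n(Cl2) = 358.30 g / 70.90 g/mol = 5.0536 mol.
From the equation the Cl2:FeCl3 mole ratio is 3:2, so n(FeCl3) = 5.0536 × 2/3 = 3.3691 mol.
Mass of FeCl3 = 3.3691 mol × 162.20 g/mol = 546.46 g.

546.5 g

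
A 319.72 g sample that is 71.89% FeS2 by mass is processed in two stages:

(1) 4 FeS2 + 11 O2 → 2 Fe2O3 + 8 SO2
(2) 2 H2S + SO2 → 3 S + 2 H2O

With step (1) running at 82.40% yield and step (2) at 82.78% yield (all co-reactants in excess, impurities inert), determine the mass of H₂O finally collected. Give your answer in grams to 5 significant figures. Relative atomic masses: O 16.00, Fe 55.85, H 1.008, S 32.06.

94.175 g

Pure FeS2 = 319.72 × 0.7189 = 229.847 g.
M(FeS2) = 55.85 + 2(32.06) = 119.97 g/mol.
M(H2O) = 2(1.008) + 16.00 = 18.016 g/mol.
n(FeS2) = 229.847 / 119.97 = 1.91587 mol.
Step 1 (FeS2:SO2 = 4:8): theoretical n(SO2) = 3.83174 mol; at 82.40% yield, n(SO2) = 3.15735 mol.
Step 2 (SO2:H2O = 1:2): theoretical n(H2O) = 6.31470 mol, so theoretical mass = 6.31470 × 18.016 = 113.766 g.
At 82.78% yield, actual mass of H2O = 113.766 × 0.8278 = 94.1752 g.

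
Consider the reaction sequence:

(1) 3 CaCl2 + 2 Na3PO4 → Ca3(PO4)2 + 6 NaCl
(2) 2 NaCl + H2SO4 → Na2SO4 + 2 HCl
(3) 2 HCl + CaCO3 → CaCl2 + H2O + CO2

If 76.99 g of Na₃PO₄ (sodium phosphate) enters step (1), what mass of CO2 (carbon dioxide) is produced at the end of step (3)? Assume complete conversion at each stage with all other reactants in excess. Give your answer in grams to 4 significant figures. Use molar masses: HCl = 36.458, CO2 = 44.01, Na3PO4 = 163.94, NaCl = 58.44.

n(Na3PO4) = 76.99 / 163.94 = 0.46962 mol.
Reaction (1): Na3PO4→NaCl ratio 2:6 ⇒ n(NaCl) = 1.4089 mol.
Reaction (2): NaCl→HCl ratio 2:2 ⇒ n(HCl) = 1.4089 mol.
Reaction (3): HCl→CO2 ratio 2:1 ⇒ n(CO2) = 0.70443 mol.
Mass of CO2 = 0.70443 × 44.01 = 31.002 g.

31.00 g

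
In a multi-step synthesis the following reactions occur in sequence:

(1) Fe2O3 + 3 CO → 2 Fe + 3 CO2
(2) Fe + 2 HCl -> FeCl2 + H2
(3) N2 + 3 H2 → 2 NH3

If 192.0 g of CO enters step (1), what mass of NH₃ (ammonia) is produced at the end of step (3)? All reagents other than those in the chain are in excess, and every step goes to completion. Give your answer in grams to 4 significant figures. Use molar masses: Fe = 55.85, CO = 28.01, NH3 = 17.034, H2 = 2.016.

51.89 g

n(CO) = 192.0 / 28.01 = 6.8547 mol.
Reaction (1): CO→Fe ratio 3:2 ⇒ n(Fe) = 4.5698 mol.
Reaction (2): Fe→H2 ratio 1:1 ⇒ n(H2) = 4.5698 mol.
Reaction (3): H2→NH3 ratio 3:2 ⇒ n(NH3) = 3.0465 mol.
Mass of NH3 = 3.0465 × 17.034 = 51.895 g.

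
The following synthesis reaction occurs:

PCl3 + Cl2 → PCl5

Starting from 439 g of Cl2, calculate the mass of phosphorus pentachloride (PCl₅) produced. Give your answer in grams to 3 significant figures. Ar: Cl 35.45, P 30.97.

1290 g

M(Cl2) = 2(35.45) = 70.90 g/mol.
M(PCl5) = 30.97 + 5(35.45) = 208.22 g/mol.
n(Cl2) = 439.0 g / 70.90 g/mol = 6.192 mol.
From the equation the Cl2:PCl5 mole ratio is 1:1, so n(PCl5) = 6.192 × 1/1 = 6.192 mol.
Mass of PCl5 = 6.192 mol × 208.22 g/mol = 1289 g.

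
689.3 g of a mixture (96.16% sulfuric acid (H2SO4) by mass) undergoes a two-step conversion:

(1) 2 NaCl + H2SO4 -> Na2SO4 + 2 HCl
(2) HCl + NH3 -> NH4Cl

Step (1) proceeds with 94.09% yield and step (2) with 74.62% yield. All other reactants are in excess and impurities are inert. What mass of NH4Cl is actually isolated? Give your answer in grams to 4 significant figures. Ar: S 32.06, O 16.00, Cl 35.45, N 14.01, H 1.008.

Pure H2SO4 = 689.3 × 0.9616 = 662.83 g.
M(H2SO4) = 2(1.008) + 32.06 + 4(16.00) = 98.076 g/mol.
M(NH4Cl) = 14.01 + 4(1.008) + 35.45 = 53.492 g/mol.
n(H2SO4) = 662.83 / 98.076 = 6.7583 mol.
Step 1 (H2SO4:HCl = 1:2): theoretical n(HCl) = 13.517 mol; at 94.09% yield, n(HCl) = 12.718 mol.
Step 2 (HCl:NH4Cl = 1:1): theoretical n(NH4Cl) = 12.718 mol, so theoretical mass = 12.718 × 53.492 = 680.30 g.
At 74.62% yield, actual mass of NH4Cl = 680.30 × 0.7462 = 507.64 g.

507.6 g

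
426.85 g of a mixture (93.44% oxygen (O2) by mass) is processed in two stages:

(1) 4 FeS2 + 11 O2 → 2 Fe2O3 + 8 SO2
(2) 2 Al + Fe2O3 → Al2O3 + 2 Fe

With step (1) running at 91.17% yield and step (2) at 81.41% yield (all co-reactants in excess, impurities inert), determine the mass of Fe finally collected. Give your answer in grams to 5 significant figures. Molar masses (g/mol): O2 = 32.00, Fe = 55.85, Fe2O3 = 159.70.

Pure O2 = 426.85 × 0.9344 = 398.849 g.
n(O2) = 398.849 / 32.00 = 12.4640 mol.
Step 1 (O2:Fe2O3 = 11:2): theoretical n(Fe2O3) = 2.26619 mol; at 91.17% yield, n(Fe2O3) = 2.06608 mol.
Step 2 (Fe2O3:Fe = 1:2): theoretical n(Fe) = 4.13216 mol, so theoretical mass = 4.13216 × 55.85 = 230.781 g.
At 81.41% yield, actual mass of Fe = 230.781 × 0.8141 = 187.879 g.

187.88 g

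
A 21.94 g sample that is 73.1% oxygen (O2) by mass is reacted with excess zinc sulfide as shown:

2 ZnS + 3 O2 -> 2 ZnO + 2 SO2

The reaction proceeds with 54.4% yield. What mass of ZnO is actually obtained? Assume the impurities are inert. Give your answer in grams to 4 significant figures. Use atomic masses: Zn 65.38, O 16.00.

Pure O2 available = 21.94 g × 0.731 = 16.038 g.
M(O2) = 2(16.00) = 32.00 g/mol.
M(ZnO) = 65.38 + 16.00 = 81.38 g/mol.
n(O2) = 16.038 g / 32.00 g/mol = 0.50119 mol.
From the equation the O2:ZnO mole ratio is 3:2, so n(ZnO) = 0.50119 × 2/3 = 0.33413 mol.
Mass of ZnO = 0.33413 mol × 81.38 g/mol = 27.191 g.
Actual mass collected = 27.191 g × 0.544 = 14.792 g.

14.79 g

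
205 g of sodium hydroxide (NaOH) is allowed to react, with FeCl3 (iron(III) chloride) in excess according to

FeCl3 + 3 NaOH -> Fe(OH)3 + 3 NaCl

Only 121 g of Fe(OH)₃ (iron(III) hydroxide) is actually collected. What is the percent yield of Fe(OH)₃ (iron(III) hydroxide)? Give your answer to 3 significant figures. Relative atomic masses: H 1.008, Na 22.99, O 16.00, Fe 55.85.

66.3 %

M(NaOH) = 22.99 + 16.00 + 1.008 = 39.998 g/mol.
M(Fe(OH)3) = 55.85 + 3(16.00) + 3(1.008) = 106.874 g/mol.
n(NaOH) = 205.0 g / 39.998 g/mol = 5.125 mol.
From the equation the NaOH:Fe(OH)3 mole ratio is 3:1, so n(Fe(OH)3) = 5.125 × 1/3 = 1.708 mol.
Mass of Fe(OH)3 = 1.708 mol × 106.874 g/mol = 182.6 g.
This is the theoretical yield. Percent yield = 121 g / 182.6 g × 100% = 66.27%.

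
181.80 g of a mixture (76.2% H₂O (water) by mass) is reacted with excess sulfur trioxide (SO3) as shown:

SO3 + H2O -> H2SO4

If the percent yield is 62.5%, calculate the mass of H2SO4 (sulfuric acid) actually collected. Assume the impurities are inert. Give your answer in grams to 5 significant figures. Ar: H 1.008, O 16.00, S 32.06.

471.34 g

Pure H2O available = 181.80 g × 0.762 = 138.532 g.
M(H2O) = 2(1.008) + 16.00 = 18.016 g/mol.
M(H2SO4) = 2(1.008) + 32.06 + 4(16.00) = 98.076 g/mol.
n(H2O) = 138.532 g / 18.016 g/mol = 7.68937 mol.
From the equation the H2O:H2SO4 mole ratio is 1:1, so n(H2SO4) = 7.68937 × 1/1 = 7.68937 mol.
Mass of H2SO4 = 7.68937 mol × 98.076 g/mol = 754.142 g.
Actual mass collected = 754.142 g × 0.625 = 471.339 g.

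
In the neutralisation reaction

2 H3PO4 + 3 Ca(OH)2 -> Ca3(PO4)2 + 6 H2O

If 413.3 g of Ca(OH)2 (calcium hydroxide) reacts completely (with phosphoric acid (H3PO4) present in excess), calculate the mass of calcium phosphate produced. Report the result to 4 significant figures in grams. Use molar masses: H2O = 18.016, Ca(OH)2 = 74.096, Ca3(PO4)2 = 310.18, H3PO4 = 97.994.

n(Ca(OH)2) = 413.30 g / 74.096 g/mol = 5.5779 mol.
From the equation the Ca(OH)2:Ca3(PO4)2 mole ratio is 3:1, so n(Ca3(PO4)2) = 5.5779 × 1/3 = 1.8593 mol.
Mass of Ca3(PO4)2 = 1.8593 mol × 310.18 g/mol = 576.72 g.

576.7 g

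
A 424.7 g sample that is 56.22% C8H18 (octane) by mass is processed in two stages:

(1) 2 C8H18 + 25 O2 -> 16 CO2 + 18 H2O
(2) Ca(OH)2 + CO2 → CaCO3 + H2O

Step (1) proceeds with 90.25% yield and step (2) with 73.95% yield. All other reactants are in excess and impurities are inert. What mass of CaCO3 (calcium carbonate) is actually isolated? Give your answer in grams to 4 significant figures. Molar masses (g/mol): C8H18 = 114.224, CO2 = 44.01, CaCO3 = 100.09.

Pure C8H18 = 424.7 × 0.5622 = 238.77 g.
n(C8H18) = 238.77 / 114.224 = 2.0903 mol.
Step 1 (C8H18:CO2 = 2:16): theoretical n(CO2) = 16.723 mol; at 90.25% yield, n(CO2) = 15.092 mol.
Step 2 (CO2:CaCO3 = 1:1): theoretical n(CaCO3) = 15.092 mol, so theoretical mass = 15.092 × 100.09 = 1510.6 g.
At 73.95% yield, actual mass of CaCO3 = 1510.6 × 0.7395 = 1117.1 g.

1117 g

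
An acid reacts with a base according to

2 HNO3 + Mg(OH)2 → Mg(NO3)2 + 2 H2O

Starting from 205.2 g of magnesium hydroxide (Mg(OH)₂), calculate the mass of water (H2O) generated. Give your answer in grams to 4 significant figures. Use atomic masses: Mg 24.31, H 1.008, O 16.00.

126.8 g

M(Mg(OH)2) = 24.31 + 2(16.00) + 2(1.008) = 58.326 g/mol.
M(H2O) = 2(1.008) + 16.00 = 18.016 g/mol.
n(Mg(OH)2) = 205.20 g / 58.326 g/mol = 3.5182 mol.
From the equation the Mg(OH)2:H2O mole ratio is 1:2, so n(H2O) = 3.5182 × 2/1 = 7.0363 mol.
Mass of H2O = 7.0363 mol × 18.016 g/mol = 126.77 g.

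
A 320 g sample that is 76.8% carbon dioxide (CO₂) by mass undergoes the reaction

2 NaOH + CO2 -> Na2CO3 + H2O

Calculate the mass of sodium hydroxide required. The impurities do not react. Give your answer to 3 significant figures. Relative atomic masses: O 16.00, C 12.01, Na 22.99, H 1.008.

447 g

Mass of pure CO2 = 320 g × 0.768 = 245.8 g.
M(CO2) = 12.01 + 2(16.00) = 44.01 g/mol.
M(NaOH) = 22.99 + 16.00 + 1.008 = 39.998 g/mol.
n(CO2) = 245.8 g / 44.01 g/mol = 5.584 mol.
From the equation the CO2:NaOH mole ratio is 1:2, so n(NaOH) = 5.584 × 2/1 = 11.17 mol.
Mass of NaOH = 11.17 mol × 39.998 g/mol = 446.7 g.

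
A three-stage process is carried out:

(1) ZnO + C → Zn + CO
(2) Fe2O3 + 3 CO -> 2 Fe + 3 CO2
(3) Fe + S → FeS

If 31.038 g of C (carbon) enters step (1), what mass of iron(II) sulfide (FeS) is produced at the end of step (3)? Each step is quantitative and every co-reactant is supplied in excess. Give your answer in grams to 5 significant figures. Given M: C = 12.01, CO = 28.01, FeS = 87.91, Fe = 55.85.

n(C) = 31.038 / 12.01 = 2.58435 mol.
Reaction (1): C→CO ratio 1:1 ⇒ n(CO) = 2.58435 mol.
Reaction (2): CO→Fe ratio 3:2 ⇒ n(Fe) = 1.72290 mol.
Reaction (3): Fe→FeS ratio 1:1 ⇒ n(FeS) = 1.72290 mol.
Mass of FeS = 1.72290 × 87.91 = 151.460 g.

151.46 g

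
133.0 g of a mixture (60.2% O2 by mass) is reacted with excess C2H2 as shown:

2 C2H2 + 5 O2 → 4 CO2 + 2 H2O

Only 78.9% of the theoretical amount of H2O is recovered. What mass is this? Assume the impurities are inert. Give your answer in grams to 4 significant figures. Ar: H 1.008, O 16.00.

14.23 g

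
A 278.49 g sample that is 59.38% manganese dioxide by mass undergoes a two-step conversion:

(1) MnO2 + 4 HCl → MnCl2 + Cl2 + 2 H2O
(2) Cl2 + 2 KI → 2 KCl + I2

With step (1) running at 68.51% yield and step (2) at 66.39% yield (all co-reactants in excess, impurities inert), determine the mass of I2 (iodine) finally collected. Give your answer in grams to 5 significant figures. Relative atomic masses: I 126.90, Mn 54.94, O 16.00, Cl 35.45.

219.57 g

Pure MnO2 = 278.49 × 0.5938 = 165.367 g.
M(MnO2) = 54.94 + 2(16.00) = 86.94 g/mol.
M(I2) = 2(126.90) = 253.80 g/mol.
n(MnO2) = 165.367 / 86.94 = 1.90209 mol.
Step 1 (MnO2:Cl2 = 1:1): theoretical n(Cl2) = 1.90209 mol; at 68.51% yield, n(Cl2) = 1.30312 mol.
Step 2 (Cl2:I2 = 1:1): theoretical n(I2) = 1.30312 mol, so theoretical mass = 1.30312 × 253.80 = 330.732 g.
At 66.39% yield, actual mass of I2 = 330.732 × 0.6639 = 219.573 g.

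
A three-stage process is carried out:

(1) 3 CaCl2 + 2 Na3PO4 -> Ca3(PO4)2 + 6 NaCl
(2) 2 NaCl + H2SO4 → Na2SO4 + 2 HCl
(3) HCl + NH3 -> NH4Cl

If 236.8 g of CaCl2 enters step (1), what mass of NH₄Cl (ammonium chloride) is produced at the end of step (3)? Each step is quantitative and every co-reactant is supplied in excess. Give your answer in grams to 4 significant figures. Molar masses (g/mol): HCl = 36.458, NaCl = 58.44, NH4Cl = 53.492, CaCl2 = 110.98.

n(CaCl2) = 236.8 / 110.98 = 2.1337 mol.
Reaction (1): CaCl2→NaCl ratio 3:6 ⇒ n(NaCl) = 4.2674 mol.
Reaction (2): NaCl→HCl ratio 2:2 ⇒ n(HCl) = 4.2674 mol.
Reaction (3): HCl→NH4Cl ratio 1:1 ⇒ n(NH4Cl) = 4.2674 mol.
Mass of NH4Cl = 4.2674 × 53.492 = 228.27 g.

228.3 g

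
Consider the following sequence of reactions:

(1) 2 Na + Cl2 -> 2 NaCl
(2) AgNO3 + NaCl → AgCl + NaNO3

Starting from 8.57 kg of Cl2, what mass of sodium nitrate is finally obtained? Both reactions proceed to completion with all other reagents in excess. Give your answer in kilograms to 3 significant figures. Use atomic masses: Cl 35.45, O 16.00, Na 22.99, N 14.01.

20.5 kg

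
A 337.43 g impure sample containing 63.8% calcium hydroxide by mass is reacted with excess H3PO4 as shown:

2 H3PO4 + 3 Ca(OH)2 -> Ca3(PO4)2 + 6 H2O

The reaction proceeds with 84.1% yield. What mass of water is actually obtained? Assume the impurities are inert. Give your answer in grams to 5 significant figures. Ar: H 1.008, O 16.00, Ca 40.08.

Pure Ca(OH)2 available = 337.43 g × 0.638 = 215.280 g.
M(Ca(OH)2) = 40.08 + 2(16.00) + 2(1.008) = 74.096 g/mol.
M(H2O) = 2(1.008) + 16.00 = 18.016 g/mol.
n(Ca(OH)2) = 215.280 g / 74.096 g/mol = 2.90542 mol.
From the equation the Ca(OH)2:H2O mole ratio is 3:6, so n(H2O) = 2.90542 × 6/3 = 5.81085 mol.
Mass of H2O = 5.81085 mol × 18.016 g/mol = 104.688 g.
Actual mass collected = 104.688 g × 0.841 = 88.0428 g.

88.043 g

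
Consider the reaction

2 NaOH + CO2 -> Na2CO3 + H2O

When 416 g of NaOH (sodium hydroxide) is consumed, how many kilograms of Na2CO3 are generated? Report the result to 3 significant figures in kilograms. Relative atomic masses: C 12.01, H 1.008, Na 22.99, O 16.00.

0.551 kg

M(NaOH) = 22.99 + 16.00 + 1.008 = 39.998 g/mol.
M(Na2CO3) = 2(22.99) + 12.01 + 3(16.00) = 105.99 g/mol.
n(NaOH) = 416.0 g / 39.998 g/mol = 10.40 mol.
From the equation the NaOH:Na2CO3 mole ratio is 2:1, so n(Na2CO3) = 10.40 × 1/2 = 5.200 mol.
Mass of Na2CO3 = 5.200 mol × 105.99 g/mol = 551.2 g.
Converting to kg: 551.2 g = 0.551 kg.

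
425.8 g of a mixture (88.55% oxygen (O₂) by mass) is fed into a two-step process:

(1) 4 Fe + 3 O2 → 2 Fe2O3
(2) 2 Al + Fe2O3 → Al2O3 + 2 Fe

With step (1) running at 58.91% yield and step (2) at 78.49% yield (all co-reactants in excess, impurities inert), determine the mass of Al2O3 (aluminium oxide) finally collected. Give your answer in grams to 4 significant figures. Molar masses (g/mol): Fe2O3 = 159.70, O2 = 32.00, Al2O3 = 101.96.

Pure O2 = 425.8 × 0.8855 = 377.05 g.
n(O2) = 377.05 / 32.00 = 11.783 mol.
Step 1 (O2:Fe2O3 = 3:2): theoretical n(Fe2O3) = 7.8551 mol; at 58.91% yield, n(Fe2O3) = 4.6275 mol.
Step 2 (Fe2O3:Al2O3 = 1:1): theoretical n(Al2O3) = 4.6275 mol, so theoretical mass = 4.6275 × 101.96 = 471.82 g.
At 78.49% yield, actual mass of Al2O3 = 471.82 × 0.7849 = 370.33 g.

370.3 g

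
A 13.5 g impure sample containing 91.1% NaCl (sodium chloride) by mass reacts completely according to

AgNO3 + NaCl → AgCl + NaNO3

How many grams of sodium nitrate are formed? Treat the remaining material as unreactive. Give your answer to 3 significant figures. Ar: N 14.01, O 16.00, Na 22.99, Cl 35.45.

Mass of pure NaCl = 13.5 g × 0.911 = 12.30 g.
M(NaCl) = 22.99 + 35.45 = 58.44 g/mol.
M(NaNO3) = 22.99 + 14.01 + 3(16.00) = 85.00 g/mol.
n(NaCl) = 12.30 g / 58.44 g/mol = 0.2104 mol.
From the equation the NaCl:NaNO3 mole ratio is 1:1, so n(NaNO3) = 0.2104 × 1/1 = 0.2104 mol.
Mass of NaNO3 = 0.2104 mol × 85.00 g/mol = 17.89 g.

17.9 g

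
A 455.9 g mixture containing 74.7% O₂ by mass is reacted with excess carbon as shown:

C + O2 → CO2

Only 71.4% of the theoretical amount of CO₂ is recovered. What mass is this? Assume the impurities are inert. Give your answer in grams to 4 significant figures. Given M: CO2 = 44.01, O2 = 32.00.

Pure O2 available = 455.9 g × 0.747 = 340.56 g.
n(O2) = 340.56 g / 32.00 g/mol = 10.642 mol.
From the equation the O2:CO2 mole ratio is 1:1, so n(CO2) = 10.642 × 1/1 = 10.642 mol.
Mass of CO2 = 10.642 mol × 44.01 g/mol = 468.37 g.
Actual mass collected = 468.37 g × 0.714 = 334.42 g.

334.4 g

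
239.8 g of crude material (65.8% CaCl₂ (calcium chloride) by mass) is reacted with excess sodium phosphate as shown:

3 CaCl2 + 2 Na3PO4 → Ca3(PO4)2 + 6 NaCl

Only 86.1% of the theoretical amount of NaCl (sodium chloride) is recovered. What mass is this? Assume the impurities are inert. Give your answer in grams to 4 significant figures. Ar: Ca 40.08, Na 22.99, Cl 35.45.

143.1 g

Pure CaCl2 available = 239.8 g × 0.658 = 157.79 g.
M(CaCl2) = 40.08 + 2(35.45) = 110.98 g/mol.
M(NaCl) = 22.99 + 35.45 = 58.44 g/mol.
n(CaCl2) = 157.79 g / 110.98 g/mol = 1.4218 mol.
From the equation the CaCl2:NaCl mole ratio is 3:6, so n(NaCl) = 1.4218 × 6/3 = 2.8435 mol.
Mass of NaCl = 2.8435 mol × 58.44 g/mol = 166.18 g.
Actual mass collected = 166.18 g × 0.861 = 143.08 g.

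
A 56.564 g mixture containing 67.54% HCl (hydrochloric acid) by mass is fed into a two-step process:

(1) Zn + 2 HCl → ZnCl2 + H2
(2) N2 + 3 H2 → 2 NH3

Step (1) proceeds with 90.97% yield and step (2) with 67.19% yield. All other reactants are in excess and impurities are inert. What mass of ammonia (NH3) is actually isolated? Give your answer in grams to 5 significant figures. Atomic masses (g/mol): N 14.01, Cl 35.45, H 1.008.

3.6367 g

Pure HCl = 56.564 × 0.6754 = 38.2033 g.
M(HCl) = 1.008 + 35.45 = 36.458 g/mol.
M(NH3) = 14.01 + 3(1.008) = 17.034 g/mol.
n(HCl) = 38.2033 / 36.458 = 1.04787 mol.
Step 1 (HCl:H2 = 2:1): theoretical n(H2) = 0.523936 mol; at 90.97% yield, n(H2) = 0.476625 mol.
Step 2 (H2:NH3 = 3:2): theoretical n(NH3) = 0.317750 mol, so theoretical mass = 0.317750 × 17.034 = 5.41255 g.
At 67.19% yield, actual mass of NH3 = 5.41255 × 0.6719 = 3.63669 g.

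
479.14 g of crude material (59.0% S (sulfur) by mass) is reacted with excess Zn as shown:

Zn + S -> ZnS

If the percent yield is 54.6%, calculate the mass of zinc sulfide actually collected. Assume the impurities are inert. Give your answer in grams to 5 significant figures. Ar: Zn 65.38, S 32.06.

Pure S available = 479.14 g × 0.590 = 282.693 g.
M(S) = 32.06 g/mol.
M(ZnS) = 65.38 + 32.06 = 97.44 g/mol.
n(S) = 282.693 g / 32.06 g/mol = 8.81761 mol.
From the equation the S:ZnS mole ratio is 1:1, so n(ZnS) = 8.81761 × 1/1 = 8.81761 mol.
Mass of ZnS = 8.81761 mol × 97.44 g/mol = 859.188 g.
Actual mass collected = 859.188 g × 0.546 = 469.117 g.

469.12 g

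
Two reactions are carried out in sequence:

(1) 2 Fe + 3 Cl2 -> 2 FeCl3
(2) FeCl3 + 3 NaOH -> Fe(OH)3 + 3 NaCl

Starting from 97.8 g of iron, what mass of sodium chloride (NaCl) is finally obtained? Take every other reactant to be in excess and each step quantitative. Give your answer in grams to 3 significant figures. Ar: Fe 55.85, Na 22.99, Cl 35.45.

307 g

M(Fe) = 55.85 g/mol.
M(NaCl) = 22.99 + 35.45 = 58.44 g/mol.
n(Fe) = 97.80 / 55.85 = 1.751 mol.
Step 1 gives a 2:2 ratio of Fe to FeCl3, so n(FeCl3) = 1.751 mol.
In step 2 the FeCl3:NaCl ratio is 1:3, so n(NaCl) = 5.253 mol.
Mass of NaCl = 5.253 × 58.44 = 307.0 g.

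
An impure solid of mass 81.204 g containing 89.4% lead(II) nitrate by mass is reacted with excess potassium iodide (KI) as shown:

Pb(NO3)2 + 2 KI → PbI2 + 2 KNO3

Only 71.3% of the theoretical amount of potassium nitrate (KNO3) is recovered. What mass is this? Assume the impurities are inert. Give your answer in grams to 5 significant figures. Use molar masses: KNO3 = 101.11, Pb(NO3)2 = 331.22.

31.602 g

Pure Pb(NO3)2 available = 81.204 g × 0.894 = 72.5964 g.
n(Pb(NO3)2) = 72.5964 g / 331.22 g/mol = 0.219179 mol.
From the equation the Pb(NO3)2:KNO3 mole ratio is 1:2, so n(KNO3) = 0.219179 × 2/1 = 0.438357 mol.
Mass of KNO3 = 0.438357 mol × 101.11 g/mol = 44.3223 g.
Actual mass collected = 44.3223 g × 0.713 = 31.6018 g.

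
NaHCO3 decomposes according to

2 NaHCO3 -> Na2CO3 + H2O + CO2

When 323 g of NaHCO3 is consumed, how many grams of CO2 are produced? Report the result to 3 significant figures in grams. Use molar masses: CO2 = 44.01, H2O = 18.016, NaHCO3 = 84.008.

n(NaHCO3) = 323.0 g / 84.008 g/mol = 3.845 mol.
From the equation the NaHCO3:CO2 mole ratio is 2:1, so n(CO2) = 3.845 × 1/2 = 1.922 mol.
Mass of CO2 = 1.922 mol × 44.01 g/mol = 84.61 g.

84.6 g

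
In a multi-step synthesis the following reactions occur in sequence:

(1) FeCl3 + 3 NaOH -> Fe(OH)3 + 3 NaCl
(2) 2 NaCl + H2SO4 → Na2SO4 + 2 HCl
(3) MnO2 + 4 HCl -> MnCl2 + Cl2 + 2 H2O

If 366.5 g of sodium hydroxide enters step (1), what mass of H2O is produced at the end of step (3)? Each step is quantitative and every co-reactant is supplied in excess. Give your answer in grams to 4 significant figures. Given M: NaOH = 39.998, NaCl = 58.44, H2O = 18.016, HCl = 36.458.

82.54 g

n(NaOH) = 366.5 / 39.998 = 9.1630 mol.
Reaction (1): NaOH→NaCl ratio 3:3 ⇒ n(NaCl) = 9.1630 mol.
Reaction (2): NaCl→HCl ratio 2:2 ⇒ n(HCl) = 9.1630 mol.
Reaction (3): HCl→H2O ratio 4:2 ⇒ n(H2O) = 4.5815 mol.
Mass of H2O = 4.5815 × 18.016 = 82.540 g.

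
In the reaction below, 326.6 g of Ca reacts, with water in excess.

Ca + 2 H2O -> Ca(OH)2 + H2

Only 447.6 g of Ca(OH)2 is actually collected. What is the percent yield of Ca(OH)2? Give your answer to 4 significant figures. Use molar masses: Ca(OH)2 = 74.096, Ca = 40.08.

n(Ca) = 326.60 g / 40.08 g/mol = 8.1487 mol.
From the equation the Ca:Ca(OH)2 mole ratio is 1:1, so n(Ca(OH)2) = 8.1487 × 1/1 = 8.1487 mol.
Mass of Ca(OH)2 = 8.1487 mol × 74.096 g/mol = 603.79 g.
This is the theoretical yield. Percent yield = 447.6 g / 603.79 g × 100% = 74.132%.

74.13 %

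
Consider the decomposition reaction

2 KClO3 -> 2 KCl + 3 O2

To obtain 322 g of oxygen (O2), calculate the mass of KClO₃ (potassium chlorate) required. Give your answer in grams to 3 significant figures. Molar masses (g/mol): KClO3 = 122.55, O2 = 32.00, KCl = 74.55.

n(O2) = 322.0 g / 32.00 g/mol = 10.06 mol.
From the equation the O2:KClO3 mole ratio is 3:2, so n(KClO3) = 10.06 × 2/3 = 6.708 mol.
Mass of KClO3 = 6.708 mol × 122.55 g/mol = 822.1 g.

822 g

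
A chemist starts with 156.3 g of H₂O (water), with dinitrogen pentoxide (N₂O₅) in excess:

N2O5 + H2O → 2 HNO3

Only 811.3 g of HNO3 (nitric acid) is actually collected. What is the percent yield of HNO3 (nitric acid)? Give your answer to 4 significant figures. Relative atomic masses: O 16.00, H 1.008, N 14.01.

M(H2O) = 2(1.008) + 16.00 = 18.016 g/mol.
M(HNO3) = 1.008 + 14.01 + 3(16.00) = 63.018 g/mol.
n(H2O) = 156.30 g / 18.016 g/mol = 8.6756 mol.
From the equation the H2O:HNO3 mole ratio is 1:2, so n(HNO3) = 8.6756 × 2/1 = 17.351 mol.
Mass of HNO3 = 17.351 mol × 63.018 g/mol = 1093.4 g.
This is the theoretical yield. Percent yield = 811.3 g / 1093.4 g × 100% = 74.197%.

74.20 %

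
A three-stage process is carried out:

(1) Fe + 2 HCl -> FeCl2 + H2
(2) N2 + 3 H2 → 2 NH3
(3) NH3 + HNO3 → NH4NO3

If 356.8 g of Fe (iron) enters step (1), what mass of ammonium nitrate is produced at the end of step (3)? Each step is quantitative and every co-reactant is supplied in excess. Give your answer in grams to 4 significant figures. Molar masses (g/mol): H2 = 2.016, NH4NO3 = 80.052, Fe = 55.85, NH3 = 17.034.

n(Fe) = 356.8 / 55.85 = 6.3885 mol.
Reaction (1): Fe→H2 ratio 1:1 ⇒ n(H2) = 6.3885 mol.
Reaction (2): H2→NH3 ratio 3:2 ⇒ n(NH3) = 4.2590 mol.
Reaction (3): NH3→NH4NO3 ratio 1:1 ⇒ n(NH4NO3) = 4.2590 mol.
Mass of NH4NO3 = 4.2590 × 80.052 = 340.94 g.

340.9 g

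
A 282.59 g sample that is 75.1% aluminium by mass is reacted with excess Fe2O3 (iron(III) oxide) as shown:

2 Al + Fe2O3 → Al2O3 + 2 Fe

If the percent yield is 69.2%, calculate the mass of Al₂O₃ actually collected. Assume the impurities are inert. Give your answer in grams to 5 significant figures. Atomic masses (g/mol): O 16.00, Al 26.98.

277.50 g

Pure Al available = 282.59 g × 0.751 = 212.225 g.
M(Al) = 26.98 g/mol.
M(Al2O3) = 2(26.98) + 3(16.00) = 101.96 g/mol.
n(Al) = 212.225 g / 26.98 g/mol = 7.86602 mol.
From the equation the Al:Al2O3 mole ratio is 2:1, so n(Al2O3) = 7.86602 × 1/2 = 3.93301 mol.
Mass of Al2O3 = 3.93301 mol × 101.96 g/mol = 401.009 g.
Actual mass collected = 401.009 g × 0.692 = 277.499 g.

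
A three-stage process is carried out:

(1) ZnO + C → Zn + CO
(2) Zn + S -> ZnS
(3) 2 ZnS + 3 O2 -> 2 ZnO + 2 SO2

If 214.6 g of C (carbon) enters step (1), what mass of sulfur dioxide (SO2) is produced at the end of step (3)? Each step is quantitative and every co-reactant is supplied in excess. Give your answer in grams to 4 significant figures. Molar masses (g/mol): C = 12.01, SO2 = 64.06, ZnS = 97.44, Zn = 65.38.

1145 g

n(C) = 214.6 / 12.01 = 17.868 mol.
Reaction (1): C→Zn ratio 1:1 ⇒ n(Zn) = 17.868 mol.
Reaction (2): Zn→ZnS ratio 1:1 ⇒ n(ZnS) = 17.868 mol.
Reaction (3): ZnS→SO2 ratio 2:2 ⇒ n(SO2) = 17.868 mol.
Mass of SO2 = 17.868 × 64.06 = 1144.7 g.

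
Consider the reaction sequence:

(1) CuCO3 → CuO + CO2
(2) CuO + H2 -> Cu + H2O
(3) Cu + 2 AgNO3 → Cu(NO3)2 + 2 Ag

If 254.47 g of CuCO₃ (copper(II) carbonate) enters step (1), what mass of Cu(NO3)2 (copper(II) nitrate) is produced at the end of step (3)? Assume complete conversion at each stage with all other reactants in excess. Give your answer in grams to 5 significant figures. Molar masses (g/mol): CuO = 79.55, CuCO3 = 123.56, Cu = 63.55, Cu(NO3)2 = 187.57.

386.30 g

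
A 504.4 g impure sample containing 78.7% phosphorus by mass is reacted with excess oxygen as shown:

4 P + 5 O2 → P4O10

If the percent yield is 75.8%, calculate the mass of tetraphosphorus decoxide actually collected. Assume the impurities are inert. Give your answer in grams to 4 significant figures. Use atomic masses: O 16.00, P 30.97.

689.5 g

Pure P available = 504.4 g × 0.787 = 396.96 g.
M(P) = 30.97 g/mol.
M(P4O10) = 4(30.97) + 10(16.00) = 283.88 g/mol.
n(P) = 396.96 g / 30.97 g/mol = 12.818 mol.
From the equation the P:P4O10 mole ratio is 4:1, so n(P4O10) = 12.818 × 1/4 = 3.2044 mol.
Mass of P4O10 = 3.2044 mol × 283.88 g/mol = 909.67 g.
Actual mass collected = 909.67 g × 0.758 = 689.53 g.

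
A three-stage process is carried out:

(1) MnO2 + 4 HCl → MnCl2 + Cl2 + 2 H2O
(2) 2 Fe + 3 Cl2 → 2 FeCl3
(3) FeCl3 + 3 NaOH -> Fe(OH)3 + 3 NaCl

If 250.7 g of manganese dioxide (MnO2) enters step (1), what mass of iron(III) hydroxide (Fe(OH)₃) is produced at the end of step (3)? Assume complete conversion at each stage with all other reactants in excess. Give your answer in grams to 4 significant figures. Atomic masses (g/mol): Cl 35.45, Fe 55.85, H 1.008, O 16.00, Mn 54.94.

M(MnO2) = 54.94 + 2(16.00) = 86.94 g/mol.
M(Fe(OH)3) = 55.85 + 3(16.00) + 3(1.008) = 106.874 g/mol.
n(MnO2) = 250.7 / 86.94 = 2.8836 mol.
Reaction (1): MnO2→Cl2 ratio 1:1 ⇒ n(Cl2) = 2.8836 mol.
Reaction (2): Cl2→FeCl3 ratio 3:2 ⇒ n(FeCl3) = 1.9224 mol.
Reaction (3): FeCl3→Fe(OH)3 ratio 1:1 ⇒ n(Fe(OH)3) = 1.9224 mol.
Mass of Fe(OH)3 = 1.9224 × 106.874 = 205.45 g.

205.5 g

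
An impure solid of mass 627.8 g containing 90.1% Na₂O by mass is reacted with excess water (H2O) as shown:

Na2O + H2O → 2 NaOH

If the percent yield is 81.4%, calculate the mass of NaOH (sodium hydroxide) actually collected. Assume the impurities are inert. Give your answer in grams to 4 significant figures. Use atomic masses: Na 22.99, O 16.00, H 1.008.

594.3 g

Pure Na2O available = 627.8 g × 0.901 = 565.65 g.
M(Na2O) = 2(22.99) + 16.00 = 61.98 g/mol.
M(NaOH) = 22.99 + 16.00 + 1.008 = 39.998 g/mol.
n(Na2O) = 565.65 g / 61.98 g/mol = 9.1263 mol.
From the equation the Na2O:NaOH mole ratio is 1:2, so n(NaOH) = 9.1263 × 2/1 = 18.253 mol.
Mass of NaOH = 18.253 mol × 39.998 g/mol = 730.07 g.
Actual mass collected = 730.07 g × 0.814 = 594.27 g.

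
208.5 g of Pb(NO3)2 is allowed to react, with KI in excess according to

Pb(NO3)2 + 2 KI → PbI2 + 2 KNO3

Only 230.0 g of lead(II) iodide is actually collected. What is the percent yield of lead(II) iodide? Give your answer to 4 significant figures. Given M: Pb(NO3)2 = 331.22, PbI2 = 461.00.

79.26 %

n(Pb(NO3)2) = 208.50 g / 331.22 g/mol = 0.62949 mol.
From the equation the Pb(NO3)2:PbI2 mole ratio is 1:1, so n(PbI2) = 0.62949 × 1/1 = 0.62949 mol.
Mass of PbI2 = 0.62949 mol × 461.00 g/mol = 290.20 g.
This is the theoretical yield. Percent yield = 230.0 g / 290.20 g × 100% = 79.257%.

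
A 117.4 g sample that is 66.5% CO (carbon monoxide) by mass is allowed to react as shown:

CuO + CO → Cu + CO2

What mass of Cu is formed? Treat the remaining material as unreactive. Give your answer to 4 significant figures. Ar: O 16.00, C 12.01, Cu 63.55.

177.1 g

Mass of pure CO = 117.4 g × 0.665 = 78.071 g.
M(CO) = 12.01 + 16.00 = 28.01 g/mol.
M(Cu) = 63.55 g/mol.
n(CO) = 78.071 g / 28.01 g/mol = 2.7873 mol.
From the equation the CO:Cu mole ratio is 1:1, so n(Cu) = 2.7873 × 1/1 = 2.7873 mol.
Mass of Cu = 2.7873 mol × 63.55 g/mol = 177.13 g.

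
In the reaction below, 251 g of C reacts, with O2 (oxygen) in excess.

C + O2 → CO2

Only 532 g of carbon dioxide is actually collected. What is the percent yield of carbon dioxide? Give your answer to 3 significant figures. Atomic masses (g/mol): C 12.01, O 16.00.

57.8 %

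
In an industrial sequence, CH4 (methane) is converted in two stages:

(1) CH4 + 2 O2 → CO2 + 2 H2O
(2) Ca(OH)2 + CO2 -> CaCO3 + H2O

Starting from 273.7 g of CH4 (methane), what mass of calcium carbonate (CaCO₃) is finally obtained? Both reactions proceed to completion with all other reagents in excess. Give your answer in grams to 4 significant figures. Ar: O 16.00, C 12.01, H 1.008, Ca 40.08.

M(CH4) = 12.01 + 4(1.008) = 16.042 g/mol.
M(CaCO3) = 40.08 + 12.01 + 3(16.00) = 100.09 g/mol.
n(CH4) = 273.70 / 16.042 = 17.061 mol.
Step 1 gives a 1:1 ratio of CH4 to CO2, so n(CO2) = 17.061 mol.
In step 2 the CO2:CaCO3 ratio is 1:1, so n(CaCO3) = 17.061 mol.
Mass of CaCO3 = 17.061 × 100.09 = 1707.7 g.

1708 g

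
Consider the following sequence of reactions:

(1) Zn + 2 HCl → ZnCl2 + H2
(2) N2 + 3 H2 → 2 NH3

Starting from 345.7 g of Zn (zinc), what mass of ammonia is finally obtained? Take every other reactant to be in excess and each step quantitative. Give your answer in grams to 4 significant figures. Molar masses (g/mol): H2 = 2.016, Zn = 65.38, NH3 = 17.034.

60.05 g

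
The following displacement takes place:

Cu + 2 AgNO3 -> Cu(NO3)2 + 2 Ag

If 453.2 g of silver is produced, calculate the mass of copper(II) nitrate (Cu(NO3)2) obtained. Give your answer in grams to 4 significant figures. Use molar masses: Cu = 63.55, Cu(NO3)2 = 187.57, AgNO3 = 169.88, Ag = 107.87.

394.0 g

n(Ag) = 453.20 g / 107.87 g/mol = 4.2014 mol.
From the equation the Ag:Cu(NO3)2 mole ratio is 2:1, so n(Cu(NO3)2) = 4.2014 × 1/2 = 2.1007 mol.
Mass of Cu(NO3)2 = 2.1007 mol × 187.57 g/mol = 394.02 g.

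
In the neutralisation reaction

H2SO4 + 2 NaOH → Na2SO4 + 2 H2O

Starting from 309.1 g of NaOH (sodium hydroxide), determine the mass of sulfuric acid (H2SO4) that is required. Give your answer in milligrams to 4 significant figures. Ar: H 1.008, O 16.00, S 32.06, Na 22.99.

379000 mg

M(NaOH) = 22.99 + 16.00 + 1.008 = 39.998 g/mol.
M(H2SO4) = 2(1.008) + 32.06 + 4(16.00) = 98.076 g/mol.
n(NaOH) = 309.10 g / 39.998 g/mol = 7.7279 mol.
From the equation the NaOH:H2SO4 mole ratio is 2:1, so n(H2SO4) = 7.7279 × 1/2 = 3.8639 mol.
Mass of H2SO4 = 3.8639 mol × 98.076 g/mol = 378.96 g.
Converting to mg: 378.96 g = 379000 mg.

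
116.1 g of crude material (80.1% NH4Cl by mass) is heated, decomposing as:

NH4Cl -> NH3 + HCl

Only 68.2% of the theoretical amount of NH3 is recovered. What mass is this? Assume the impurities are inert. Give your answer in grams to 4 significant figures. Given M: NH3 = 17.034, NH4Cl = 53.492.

Pure NH4Cl available = 116.1 g × 0.801 = 92.996 g.
n(NH4Cl) = 92.996 g / 53.492 g/mol = 1.7385 mol.
From the equation the NH4Cl:NH3 mole ratio is 1:1, so n(NH3) = 1.7385 × 1/1 = 1.7385 mol.
Mass of NH3 = 1.7385 mol × 17.034 g/mol = 29.614 g.
Actual mass collected = 29.614 g × 0.682 = 20.197 g.

20.20 g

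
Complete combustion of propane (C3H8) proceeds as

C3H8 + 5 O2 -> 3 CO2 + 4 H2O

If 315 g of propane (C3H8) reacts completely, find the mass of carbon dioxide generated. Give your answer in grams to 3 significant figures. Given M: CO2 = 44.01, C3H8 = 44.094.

943 g

n(C3H8) = 315.0 g / 44.094 g/mol = 7.144 mol.
From the equation the C3H8:CO2 mole ratio is 1:3, so n(CO2) = 7.144 × 3/1 = 21.43 mol.
Mass of CO2 = 21.43 mol × 44.01 g/mol = 943.2 g.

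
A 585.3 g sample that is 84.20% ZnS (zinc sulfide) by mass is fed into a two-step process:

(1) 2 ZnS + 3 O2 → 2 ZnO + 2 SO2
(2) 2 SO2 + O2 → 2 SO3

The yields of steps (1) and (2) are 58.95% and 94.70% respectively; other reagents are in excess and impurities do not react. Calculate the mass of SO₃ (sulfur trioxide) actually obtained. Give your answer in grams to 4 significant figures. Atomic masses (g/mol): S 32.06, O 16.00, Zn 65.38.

226.0 g

Pure ZnS = 585.3 × 0.8420 = 492.82 g.
M(ZnS) = 65.38 + 32.06 = 97.44 g/mol.
M(SO3) = 32.06 + 3(16.00) = 80.06 g/mol.
n(ZnS) = 492.82 / 97.44 = 5.0577 mol.
Step 1 (ZnS:SO2 = 2:2): theoretical n(SO2) = 5.0577 mol; at 58.95% yield, n(SO2) = 2.9815 mol.
Step 2 (SO2:SO3 = 2:2): theoretical n(SO3) = 2.9815 mol, so theoretical mass = 2.9815 × 80.06 = 238.70 g.
At 94.70% yield, actual mass of SO3 = 238.70 × 0.9470 = 226.05 g.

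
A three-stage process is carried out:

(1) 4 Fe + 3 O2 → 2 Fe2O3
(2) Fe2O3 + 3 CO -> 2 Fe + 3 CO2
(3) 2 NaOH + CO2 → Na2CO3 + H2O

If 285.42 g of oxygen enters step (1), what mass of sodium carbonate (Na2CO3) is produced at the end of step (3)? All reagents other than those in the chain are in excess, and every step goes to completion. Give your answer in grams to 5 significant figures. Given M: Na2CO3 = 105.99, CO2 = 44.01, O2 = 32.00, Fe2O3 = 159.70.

1890.7 g

n(O2) = 285.42 / 32.00 = 8.91938 mol.
Reaction (1): O2→Fe2O3 ratio 3:2 ⇒ n(Fe2O3) = 5.94625 mol.
Reaction (2): Fe2O3→CO2 ratio 1:3 ⇒ n(CO2) = 17.8388 mol.
Reaction (3): CO2→Na2CO3 ratio 1:1 ⇒ n(Na2CO3) = 17.8388 mol.
Mass of Na2CO3 = 17.8388 × 105.99 = 1890.73 g.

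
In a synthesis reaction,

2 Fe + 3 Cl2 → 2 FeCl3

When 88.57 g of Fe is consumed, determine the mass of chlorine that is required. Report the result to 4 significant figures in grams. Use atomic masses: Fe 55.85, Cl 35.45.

M(Fe) = 55.85 g/mol.
M(Cl2) = 2(35.45) = 70.90 g/mol.
n(Fe) = 88.570 g / 55.85 g/mol = 1.5859 mol.
From the equation the Fe:Cl2 mole ratio is 2:3, so n(Cl2) = 1.5859 × 3/2 = 2.3788 mol.
Mass of Cl2 = 2.3788 mol × 70.90 g/mol = 168.66 g.

168.7 g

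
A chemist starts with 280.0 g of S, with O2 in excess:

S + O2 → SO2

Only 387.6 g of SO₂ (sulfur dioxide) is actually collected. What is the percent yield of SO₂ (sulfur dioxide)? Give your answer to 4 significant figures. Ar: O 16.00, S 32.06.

M(S) = 32.06 g/mol.
M(SO2) = 32.06 + 2(16.00) = 64.06 g/mol.
n(S) = 280.00 g / 32.06 g/mol = 8.7336 mol.
From the equation the S:SO2 mole ratio is 1:1, so n(SO2) = 8.7336 × 1/1 = 8.7336 mol.
Mass of SO2 = 8.7336 mol × 64.06 g/mol = 559.48 g.
This is the theoretical yield. Percent yield = 387.6 g / 559.48 g × 100% = 69.279%.

69.28 %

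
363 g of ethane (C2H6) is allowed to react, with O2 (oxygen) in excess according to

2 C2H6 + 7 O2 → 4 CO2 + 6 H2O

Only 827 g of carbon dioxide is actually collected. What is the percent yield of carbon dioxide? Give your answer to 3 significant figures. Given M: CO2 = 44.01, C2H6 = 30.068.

n(C2H6) = 363.0 g / 30.068 g/mol = 12.07 mol.
From the equation the C2H6:CO2 mole ratio is 2:4, so n(CO2) = 12.07 × 4/2 = 24.15 mol.
Mass of CO2 = 24.15 mol × 44.01 g/mol = 1063 g.
This is the theoretical yield. Percent yield = 827 g / 1063 g × 100% = 77.83%.

77.8 %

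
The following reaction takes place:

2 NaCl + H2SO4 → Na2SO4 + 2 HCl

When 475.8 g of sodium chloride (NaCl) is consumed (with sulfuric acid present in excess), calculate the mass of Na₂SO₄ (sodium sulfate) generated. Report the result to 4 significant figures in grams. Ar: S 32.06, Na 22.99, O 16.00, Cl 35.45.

M(NaCl) = 22.99 + 35.45 = 58.44 g/mol.
M(Na2SO4) = 2(22.99) + 32.06 + 4(16.00) = 142.04 g/mol.
n(NaCl) = 475.80 g / 58.44 g/mol = 8.1417 mol.
From the equation the NaCl:Na2SO4 mole ratio is 2:1, so n(Na2SO4) = 8.1417 × 1/2 = 4.0708 mol.
Mass of Na2SO4 = 4.0708 mol × 142.04 g/mol = 578.22 g.

578.2 g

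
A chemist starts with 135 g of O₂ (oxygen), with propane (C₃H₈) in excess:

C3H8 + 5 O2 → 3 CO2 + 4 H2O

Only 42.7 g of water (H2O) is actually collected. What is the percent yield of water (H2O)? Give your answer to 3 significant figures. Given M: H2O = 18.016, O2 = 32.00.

70.2 %

n(O2) = 135.0 g / 32.00 g/mol = 4.219 mol.
From the equation the O2:H2O mole ratio is 5:4, so n(H2O) = 4.219 × 4/5 = 3.375 mol.
Mass of H2O = 3.375 mol × 18.016 g/mol = 60.80 g.
This is the theoretical yield. Percent yield = 42.7 g / 60.80 g × 100% = 70.23%.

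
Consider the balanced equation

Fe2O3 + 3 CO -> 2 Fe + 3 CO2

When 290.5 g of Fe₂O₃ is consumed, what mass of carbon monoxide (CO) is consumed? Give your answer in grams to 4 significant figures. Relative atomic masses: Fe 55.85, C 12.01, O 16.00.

152.9 g

M(Fe2O3) = 2(55.85) + 3(16.00) = 159.70 g/mol.
M(CO) = 12.01 + 16.00 = 28.01 g/mol.
n(Fe2O3) = 290.50 g / 159.70 g/mol = 1.8190 mol.
From the equation the Fe2O3:CO mole ratio is 1:3, so n(CO) = 1.8190 × 3/1 = 5.4571 mol.
Mass of CO = 5.4571 mol × 28.01 g/mol = 152.85 g.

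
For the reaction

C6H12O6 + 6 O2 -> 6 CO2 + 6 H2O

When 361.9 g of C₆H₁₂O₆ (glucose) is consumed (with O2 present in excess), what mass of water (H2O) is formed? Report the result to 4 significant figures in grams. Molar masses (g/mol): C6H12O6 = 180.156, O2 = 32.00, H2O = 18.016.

n(C6H12O6) = 361.90 g / 180.156 g/mol = 2.0088 mol.
From the equation the C6H12O6:H2O mole ratio is 1:6, so n(H2O) = 2.0088 × 6/1 = 12.053 mol.
Mass of H2O = 12.053 mol × 18.016 g/mol = 217.14 g.

217.1 g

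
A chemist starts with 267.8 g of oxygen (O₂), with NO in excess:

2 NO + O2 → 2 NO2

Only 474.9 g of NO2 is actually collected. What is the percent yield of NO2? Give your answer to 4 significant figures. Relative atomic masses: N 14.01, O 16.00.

M(O2) = 2(16.00) = 32.00 g/mol.
M(NO2) = 14.01 + 2(16.00) = 46.01 g/mol.
n(O2) = 267.80 g / 32.00 g/mol = 8.3688 mol.
From the equation the O2:NO2 mole ratio is 1:2, so n(NO2) = 8.3688 × 2/1 = 16.738 mol.
Mass of NO2 = 16.738 mol × 46.01 g/mol = 770.09 g.
This is the theoretical yield. Percent yield = 474.9 g / 770.09 g × 100% = 61.668%.

61.67 %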